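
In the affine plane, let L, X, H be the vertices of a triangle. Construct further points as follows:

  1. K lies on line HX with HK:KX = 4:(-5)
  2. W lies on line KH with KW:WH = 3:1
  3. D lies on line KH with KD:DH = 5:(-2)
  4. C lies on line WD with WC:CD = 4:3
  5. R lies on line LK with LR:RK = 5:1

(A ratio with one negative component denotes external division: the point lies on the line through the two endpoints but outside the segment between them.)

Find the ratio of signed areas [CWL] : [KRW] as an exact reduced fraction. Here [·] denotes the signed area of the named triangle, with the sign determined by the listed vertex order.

[CWL]:[KRW] = 88/21

Assign L = (0, 0), X = (1, 0), H = (0, 1) — the answer is frame-independent, so this choice is without loss of generality.
1. K lies on line HX with HK:KX = 4:(-5) ⇒ K = (-4, 5)
2. W lies on line KH with KW:WH = 3:1 ⇒ W = (-1, 2)
3. D lies on line KH with KD:DH = 5:(-2) ⇒ D = (8/3, -5/3)
4. C lies on line WD with WC:CD = 4:3 ⇒ C = (23/21, -2/21)
5. R lies on line LK with LR:RK = 5:1 ⇒ R = (-10/3, 25/6)
2·[CWL] = 44/21, 2·[KRW] = 1/2
[CWL]:[KRW] = 44/21:1/2 = 88/21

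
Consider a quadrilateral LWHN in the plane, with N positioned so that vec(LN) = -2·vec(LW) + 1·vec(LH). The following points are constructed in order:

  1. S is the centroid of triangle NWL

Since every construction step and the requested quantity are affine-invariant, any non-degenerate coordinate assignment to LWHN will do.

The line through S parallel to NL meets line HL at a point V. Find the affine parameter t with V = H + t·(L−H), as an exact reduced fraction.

t = 5/6

Set L = (0, 0), W = (1, 0), H = (0, 1), N = (-2, 1); any affine frame gives the same invariant.
1. S is the centroid of triangle NWL ⇒ S = (-1/3, 1/3)
through S parallel to NL: direction (2, -1); meets HL at V = (0, 1/6)
V = H + t·(L−H) with t = 5/6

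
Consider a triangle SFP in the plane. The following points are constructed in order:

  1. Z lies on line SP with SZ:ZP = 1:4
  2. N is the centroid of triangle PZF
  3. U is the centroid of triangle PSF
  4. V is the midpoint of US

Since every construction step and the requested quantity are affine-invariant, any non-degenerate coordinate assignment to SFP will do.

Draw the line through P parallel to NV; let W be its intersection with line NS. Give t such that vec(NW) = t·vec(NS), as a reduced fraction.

t = 16

Assign S = (0, 0), F = (1, 0), P = (0, 1) — the answer is frame-independent, so this choice is without loss of generality.
1. Z lies on line SP with SZ:ZP = 1:4 ⇒ Z = (0, 1/5)
2. N is the centroid of triangle PZF ⇒ N = (1/3, 2/5)
3. U is the centroid of triangle PSF ⇒ U = (1/3, 1/3)
4. V is the midpoint of US ⇒ V = (1/6, 1/6)
through P parallel to NV: direction (-1/6, -7/30); meets NS at W = (-5, -6)
W = N + t·(S−N) with t = 16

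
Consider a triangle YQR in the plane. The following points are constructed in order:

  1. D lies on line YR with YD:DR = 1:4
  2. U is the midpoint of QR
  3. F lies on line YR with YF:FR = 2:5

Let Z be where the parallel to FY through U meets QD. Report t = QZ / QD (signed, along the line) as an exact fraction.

t = 1/2

Assign Y = (0, 0), Q = (1, 0), R = (0, 1) — the answer is frame-independent, so this choice is without loss of generality.
1. D lies on line YR with YD:DR = 1:4 ⇒ D = (0, 1/5)
2. U is the midpoint of QR ⇒ U = (1/2, 1/2)
3. F lies on line YR with YF:FR = 2:5 ⇒ F = (0, 2/7)
through U parallel to FY: direction (0, -2/7); meets QD at Z = (1/2, 1/10)
Z = Q + t·(D−Q) with t = 1/2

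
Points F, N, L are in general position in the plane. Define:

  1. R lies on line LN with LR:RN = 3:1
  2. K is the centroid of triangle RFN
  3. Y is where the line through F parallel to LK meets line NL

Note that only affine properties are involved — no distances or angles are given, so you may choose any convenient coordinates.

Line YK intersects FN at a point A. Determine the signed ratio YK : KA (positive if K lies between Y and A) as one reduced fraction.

YK:KA = 32

Work in coordinates with F = (0, 0), N = (1, 0), L = (0, 1).
1. R lies on line LN with LR:RN = 3:1 ⇒ R = (3/4, 1/4)
2. K is the centroid of triangle RFN ⇒ K = (7/12, 1/12)
3. Y is where the line through F parallel to LK meets line NL ⇒ Y = (-7/4, 11/4)
line YK meets FN at A = (21/32, 0)
K = Y + t·(A−Y) with t = 32/33, so YK:KA = 32/33:1/33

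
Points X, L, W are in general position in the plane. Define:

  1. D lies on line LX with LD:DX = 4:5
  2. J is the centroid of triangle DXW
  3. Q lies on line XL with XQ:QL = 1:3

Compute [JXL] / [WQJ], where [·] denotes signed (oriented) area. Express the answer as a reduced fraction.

Work in coordinates with X = (0, 0), L = (1, 0), W = (0, 1).
1. D lies on line LX with LD:DX = 4:5 ⇒ D = (5/9, 0)
2. J is the centroid of triangle DXW ⇒ J = (5/27, 1/3)
3. Q lies on line XL with XQ:QL = 1:3 ⇒ Q = (1/4, 0)
2·[JXL] = 1/3, 2·[WQJ] = 1/54
[JXL]:[WQJ] = 1/3:1/54 = 18

[JXL]:[WQJ] = 18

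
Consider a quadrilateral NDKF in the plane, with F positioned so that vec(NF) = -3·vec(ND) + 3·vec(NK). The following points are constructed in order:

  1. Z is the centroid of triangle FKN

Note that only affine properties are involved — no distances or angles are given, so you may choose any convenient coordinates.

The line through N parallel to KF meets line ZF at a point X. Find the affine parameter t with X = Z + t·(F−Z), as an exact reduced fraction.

Choose coordinates N = (0, 0), D = (1, 0), K = (0, 1), F = (-3, 3).
1. Z is the centroid of triangle FKN ⇒ Z = (-1, 4/3)
through N parallel to KF: direction (-3, 2); meets ZF at X = (3, -2)
X = Z + t·(F−Z) with t = -2

t = -2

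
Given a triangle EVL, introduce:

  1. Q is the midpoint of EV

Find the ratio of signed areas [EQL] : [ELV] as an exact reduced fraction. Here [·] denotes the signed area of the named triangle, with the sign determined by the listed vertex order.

Set E = (0, 0), V = (1, 0), L = (0, 1); any affine frame gives the same invariant.
1. Q is the midpoint of EV ⇒ Q = (1/2, 0)
2·[EQL] = 1/2, 2·[ELV] = -1
[EQL]:[ELV] = 1/2:-1 = -1/2

[EQL]:[ELV] = -1/2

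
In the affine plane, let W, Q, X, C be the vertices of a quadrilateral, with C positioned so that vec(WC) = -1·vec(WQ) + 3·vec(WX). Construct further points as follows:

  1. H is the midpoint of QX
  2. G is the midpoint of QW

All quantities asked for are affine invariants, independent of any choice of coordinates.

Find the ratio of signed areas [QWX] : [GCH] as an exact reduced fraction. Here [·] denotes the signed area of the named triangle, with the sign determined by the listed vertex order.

Choose coordinates W = (0, 0), Q = (1, 0), X = (0, 1), C = (-1, 3).
1. H is the midpoint of QX ⇒ H = (1/2, 1/2)
2. G is the midpoint of QW ⇒ G = (1/2, 0)
2·[QWX] = -1, 2·[GCH] = -3/4
[QWX]:[GCH] = -1:-3/4 = 4/3

[QWX]:[GCH] = 4/3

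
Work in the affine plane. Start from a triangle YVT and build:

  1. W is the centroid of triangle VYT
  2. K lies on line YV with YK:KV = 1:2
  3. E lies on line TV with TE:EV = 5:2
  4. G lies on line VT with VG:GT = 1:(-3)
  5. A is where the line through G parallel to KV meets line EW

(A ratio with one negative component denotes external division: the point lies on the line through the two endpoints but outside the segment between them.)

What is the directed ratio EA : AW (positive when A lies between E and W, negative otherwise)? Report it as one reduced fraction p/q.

Set Y = (0, 0), V = (1, 0), T = (0, 1); any affine frame gives the same invariant.
1. W is the centroid of triangle VYT ⇒ W = (1/3, 1/3)
2. K lies on line YV with YK:KV = 1:2 ⇒ K = (1/3, 0)
3. E lies on line TV with TE:EV = 5:2 ⇒ E = (5/7, 2/7)
4. G lies on line VT with VG:GT = 1:(-3) ⇒ G = (3/2, -1/2)
5. A is where the line through G parallel to KV meets line EW ⇒ A = (7, -1/2)
A = E + t·(W−E) with t = -33/2, so EA:AW = t:(1−t) = -33/2:35/2

EA:AW = -33/35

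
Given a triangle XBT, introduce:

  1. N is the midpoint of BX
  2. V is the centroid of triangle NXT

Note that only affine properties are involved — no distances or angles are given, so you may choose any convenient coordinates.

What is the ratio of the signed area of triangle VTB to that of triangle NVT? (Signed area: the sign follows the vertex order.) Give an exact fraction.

[VTB]:[NVT] = 3

Work in coordinates with X = (0, 0), B = (1, 0), T = (0, 1).
1. N is the midpoint of BX ⇒ N = (1/2, 0)
2. V is the centroid of triangle NXT ⇒ V = (1/6, 1/3)
2·[VTB] = -1/2, 2·[NVT] = -1/6
[VTB]:[NVT] = -1/2:-1/6 = 3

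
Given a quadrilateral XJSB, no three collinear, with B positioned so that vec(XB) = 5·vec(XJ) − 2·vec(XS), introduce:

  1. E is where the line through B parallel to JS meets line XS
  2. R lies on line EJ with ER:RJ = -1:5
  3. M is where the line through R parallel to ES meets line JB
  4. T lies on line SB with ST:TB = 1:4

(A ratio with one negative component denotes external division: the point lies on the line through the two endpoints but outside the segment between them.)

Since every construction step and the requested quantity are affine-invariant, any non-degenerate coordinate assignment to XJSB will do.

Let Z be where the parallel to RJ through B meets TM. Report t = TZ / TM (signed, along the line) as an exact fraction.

t = -128/47

Set X = (0, 0), J = (1, 0), S = (0, 1), B = (5, -2); any affine frame gives the same invariant.
1. E is where the line through B parallel to JS meets line XS ⇒ E = (0, 3)
2. R lies on line EJ with ER:RJ = -1:5 ⇒ R = (-1/4, 15/4)
3. M is where the line through R parallel to ES meets line JB ⇒ M = (-1/4, 5/8)
4. T lies on line SB with ST:TB = 1:4 ⇒ T = (1, 2/5)
through B parallel to RJ: direction (5/4, -15/4); meets TM at Z = (207/47, -10/47)
Z = T + t·(M−T) with t = -128/47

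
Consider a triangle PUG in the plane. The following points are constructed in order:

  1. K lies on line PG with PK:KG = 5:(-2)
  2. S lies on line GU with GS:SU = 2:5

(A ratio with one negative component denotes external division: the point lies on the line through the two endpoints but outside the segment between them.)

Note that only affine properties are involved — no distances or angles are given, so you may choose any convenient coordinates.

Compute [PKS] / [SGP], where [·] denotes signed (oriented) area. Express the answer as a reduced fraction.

[PKS]:[SGP] = -5/3

Choose coordinates P = (0, 0), U = (1, 0), G = (0, 1).
1. K lies on line PG with PK:KG = 5:(-2) ⇒ K = (0, 5/3)
2. S lies on line GU with GS:SU = 2:5 ⇒ S = (2/7, 5/7)
2·[PKS] = -10/21, 2·[SGP] = 2/7
[PKS]:[SGP] = -10/21:2/7 = -5/3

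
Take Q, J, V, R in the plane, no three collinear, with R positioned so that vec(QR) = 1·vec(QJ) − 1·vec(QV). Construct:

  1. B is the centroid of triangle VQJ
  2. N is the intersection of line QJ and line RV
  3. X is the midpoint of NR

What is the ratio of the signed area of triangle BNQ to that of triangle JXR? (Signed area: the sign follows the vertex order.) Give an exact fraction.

[BNQ]:[JXR] = -2/3

Assign Q = (0, 0), J = (1, 0), V = (0, 1), R = (1, -1) — the answer is frame-independent, so this choice is without loss of generality.
1. B is the centroid of triangle VQJ ⇒ B = (1/3, 1/3)
2. N is the intersection of line QJ and line RV ⇒ N = (1/2, 0)
3. X is the midpoint of NR ⇒ X = (3/4, -1/2)
2·[BNQ] = -1/6, 2·[JXR] = 1/4
[BNQ]:[JXR] = -1/6:1/4 = -2/3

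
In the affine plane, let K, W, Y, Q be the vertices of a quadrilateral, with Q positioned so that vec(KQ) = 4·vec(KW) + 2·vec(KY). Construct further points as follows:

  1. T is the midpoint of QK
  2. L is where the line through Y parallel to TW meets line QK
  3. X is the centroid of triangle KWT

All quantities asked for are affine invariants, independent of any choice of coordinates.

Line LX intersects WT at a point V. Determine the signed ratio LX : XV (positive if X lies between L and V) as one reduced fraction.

LX:XV = 5

Work in coordinates with K = (0, 0), W = (1, 0), Y = (0, 1), Q = (4, 2).
1. T is the midpoint of QK ⇒ T = (2, 1)
2. L is where the line through Y parallel to TW meets line QK ⇒ L = (-2, -1)
3. X is the centroid of triangle KWT ⇒ X = (1, 1/3)
line LX meets WT at V = (8/5, 3/5)
X = L + t·(V−L) with t = 5/6, so LX:XV = 5/6:1/6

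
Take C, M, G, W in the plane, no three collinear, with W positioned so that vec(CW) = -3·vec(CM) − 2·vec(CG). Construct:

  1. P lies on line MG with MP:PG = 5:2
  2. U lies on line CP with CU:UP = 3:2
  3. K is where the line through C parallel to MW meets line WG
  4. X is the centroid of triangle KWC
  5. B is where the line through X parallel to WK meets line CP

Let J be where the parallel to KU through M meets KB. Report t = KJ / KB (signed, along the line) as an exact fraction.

t = -333/172

Assign C = (0, 0), M = (1, 0), G = (0, 1), W = (-3, -2) — the answer is frame-independent, so this choice is without loss of generality.
1. P lies on line MG with MP:PG = 5:2 ⇒ P = (2/7, 5/7)
2. U lies on line CP with CU:UP = 3:2 ⇒ U = (6/35, 3/7)
3. K is where the line through C parallel to MW meets line WG ⇒ K = (-2, -1)
4. X is the centroid of triangle KWC ⇒ X = (-5/3, -1)
5. B is where the line through X parallel to WK meets line CP ⇒ B = (4/9, 10/9)
through M parallel to KU: direction (76/35, 10/7); meets KB at J = (-579/86, -875/172)
J = K + t·(B−K) with t = -333/172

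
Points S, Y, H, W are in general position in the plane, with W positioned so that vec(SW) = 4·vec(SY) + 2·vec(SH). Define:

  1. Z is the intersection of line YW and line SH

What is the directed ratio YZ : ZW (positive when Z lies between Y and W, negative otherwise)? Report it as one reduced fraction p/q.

Set S = (0, 0), Y = (1, 0), H = (0, 1), W = (4, 2); any affine frame gives the same invariant.
1. Z is the intersection of line YW and line SH ⇒ Z = (0, -2/3)
Z = Y + t·(W−Y) with t = -1/3, so YZ:ZW = t:(1−t) = -1/3:4/3

YZ:ZW = -1/4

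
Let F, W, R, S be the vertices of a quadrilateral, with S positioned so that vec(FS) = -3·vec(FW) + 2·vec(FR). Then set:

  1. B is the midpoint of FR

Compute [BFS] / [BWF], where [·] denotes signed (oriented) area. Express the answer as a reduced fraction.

Choose coordinates F = (0, 0), W = (1, 0), R = (0, 1), S = (-3, 2).
1. B is the midpoint of FR ⇒ B = (0, 1/2)
2·[BFS] = -3/2, 2·[BWF] = -1/2
[BFS]:[BWF] = -3/2:-1/2 = 3

[BFS]:[BWF] = 3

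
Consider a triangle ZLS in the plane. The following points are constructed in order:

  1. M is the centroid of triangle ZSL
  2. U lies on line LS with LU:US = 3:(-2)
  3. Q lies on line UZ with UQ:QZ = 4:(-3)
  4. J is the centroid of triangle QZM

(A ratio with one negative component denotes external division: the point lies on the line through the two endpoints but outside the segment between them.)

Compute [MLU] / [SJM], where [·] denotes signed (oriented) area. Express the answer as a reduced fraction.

Choose coordinates Z = (0, 0), L = (1, 0), S = (0, 1).
1. M is the centroid of triangle ZSL ⇒ M = (1/3, 1/3)
2. U lies on line LS with LU:US = 3:(-2) ⇒ U = (-2, 3)
3. Q lies on line UZ with UQ:QZ = 4:(-3) ⇒ Q = (6, -9)
4. J is the centroid of triangle QZM ⇒ J = (19/9, -26/9)
2·[MLU] = 1, 2·[SJM] = -1/9
[MLU]:[SJM] = 1:-1/9 = -9

[MLU]:[SJM] = -9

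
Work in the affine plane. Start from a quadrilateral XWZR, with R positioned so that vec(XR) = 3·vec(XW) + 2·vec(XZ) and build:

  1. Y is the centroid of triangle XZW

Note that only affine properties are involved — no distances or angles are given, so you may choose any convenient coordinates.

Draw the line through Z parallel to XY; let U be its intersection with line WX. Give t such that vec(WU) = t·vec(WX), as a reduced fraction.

Work in coordinates with X = (0, 0), W = (1, 0), Z = (0, 1), R = (3, 2).
1. Y is the centroid of triangle XZW ⇒ Y = (1/3, 1/3)
through Z parallel to XY: direction (1/3, 1/3); meets WX at U = (-1, 0)
U = W + t·(X−W) with t = 2

t = 2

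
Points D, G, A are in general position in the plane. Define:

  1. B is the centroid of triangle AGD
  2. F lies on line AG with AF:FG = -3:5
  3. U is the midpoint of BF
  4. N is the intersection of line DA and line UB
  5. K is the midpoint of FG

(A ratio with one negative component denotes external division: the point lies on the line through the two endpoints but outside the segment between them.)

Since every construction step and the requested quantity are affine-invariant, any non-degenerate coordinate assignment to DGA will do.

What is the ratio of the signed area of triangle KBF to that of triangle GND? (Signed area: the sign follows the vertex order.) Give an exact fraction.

[KBF]:[GND] = -55/96

Assign D = (0, 0), G = (1, 0), A = (0, 1) — the answer is frame-independent, so this choice is without loss of generality.
1. B is the centroid of triangle AGD ⇒ B = (1/3, 1/3)
2. F lies on line AG with AF:FG = -3:5 ⇒ F = (-3/2, 5/2)
3. U is the midpoint of BF ⇒ U = (-7/12, 17/12)
4. N is the intersection of line DA and line UB ⇒ N = (0, 8/11)
5. K is the midpoint of FG ⇒ K = (-1/4, 5/4)
2·[KBF] = -5/12, 2·[GND] = 8/11
[KBF]:[GND] = -5/12:8/11 = -55/96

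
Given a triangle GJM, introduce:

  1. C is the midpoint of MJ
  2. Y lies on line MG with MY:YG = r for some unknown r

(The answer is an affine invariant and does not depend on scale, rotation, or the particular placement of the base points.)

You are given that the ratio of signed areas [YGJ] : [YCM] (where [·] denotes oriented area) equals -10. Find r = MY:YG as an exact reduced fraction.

Work in coordinates with G = (0, 0), J = (1, 0), M = (0, 1).
1. C is the midpoint of MJ ⇒ C = (1/2, 1/2)
2. With MY:YG = r, write λ = r/(r+1) so Y = M + λ·(G−M); Y is affine-linear in λ
Every point depending on Y is an affine combination of Y and λ-independent points, so each such coordinate is linear in λ; the λ² term in each signed area is a multiple of (G−M)×(G−M) = 0, so 2·[YGJ] and 2·[YCM] are each linear in λ. Evaluating at λ=0 and λ=1:
  2·[YGJ] = −λ + 1,   2·[YCM] = 1/2·λ
So [YGJ]:[YCM] = (−λ + 1) / (1/2·λ). Setting this equal to -10:
  −λ + 1 = -10·(1/2·λ)  ⇒  λ = -1/4
Then r = λ/(1−λ) = (-1/4)/(5/4) = -1/5. Check: with r = -1/5, Y = (0, 5/4) and [YGJ]:[YCM] = -10 as required.

r = -1/5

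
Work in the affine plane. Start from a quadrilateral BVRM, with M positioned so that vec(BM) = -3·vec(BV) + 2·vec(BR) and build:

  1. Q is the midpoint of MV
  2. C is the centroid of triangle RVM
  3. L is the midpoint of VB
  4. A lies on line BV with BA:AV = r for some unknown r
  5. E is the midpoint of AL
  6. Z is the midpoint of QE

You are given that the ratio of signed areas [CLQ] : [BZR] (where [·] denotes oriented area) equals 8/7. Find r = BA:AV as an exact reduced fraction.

r = 1/2

Set B = (0, 0), V = (1, 0), R = (0, 1), M = (-3, 2); any affine frame gives the same invariant.
1. Q is the midpoint of MV ⇒ Q = (-1, 1)
2. C is the centroid of triangle RVM ⇒ C = (-2/3, 1)
3. L is the midpoint of VB ⇒ L = (1/2, 0)
4. With BA:AV = r, write λ = r/(r+1) so A = B + λ·(V−B); A is affine-linear in λ
5. E is the midpoint of AL ⇒ E is an affine combination of earlier points and hence also affine-linear in λ
6. Z is the midpoint of QE ⇒ Z is an affine combination of earlier points and hence also affine-linear in λ
Every point depending on A is an affine combination of A and λ-independent points, so each such coordinate is linear in λ; the λ² term in each signed area is a multiple of (V−B)×(V−B) = 0, so 2·[CLQ] and 2·[BZR] are each linear in λ. Evaluating at λ=0 and λ=1:
  2·[CLQ] = -1/3,   2·[BZR] = 1/4·λ − 3/8
So [CLQ]:[BZR] = (-1/3) / (1/4·λ − 3/8). Setting this equal to 8/7:
  -1/3 = 8/7·(1/4·λ − 3/8)  ⇒  λ = 1/3
Then r = λ/(1−λ) = (1/3)/(2/3) = 1/2. Check: with r = 1/2, A = (1/3, 0) and [CLQ]:[BZR] = 8/7 as required.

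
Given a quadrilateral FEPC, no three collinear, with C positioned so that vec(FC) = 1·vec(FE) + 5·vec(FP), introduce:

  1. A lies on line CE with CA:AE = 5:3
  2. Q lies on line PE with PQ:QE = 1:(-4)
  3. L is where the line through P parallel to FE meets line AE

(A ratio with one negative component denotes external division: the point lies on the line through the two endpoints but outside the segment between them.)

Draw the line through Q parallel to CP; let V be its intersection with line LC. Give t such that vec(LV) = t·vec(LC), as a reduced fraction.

Choose coordinates F = (0, 0), E = (1, 0), P = (0, 1), C = (1, 5).
1. A lies on line CE with CA:AE = 5:3 ⇒ A = (1, 15/8)
2. Q lies on line PE with PQ:QE = 1:(-4) ⇒ Q = (-1/3, 4/3)
3. L is where the line through P parallel to FE meets line AE ⇒ L = (1, 1)
through Q parallel to CP: direction (-1, -4); meets LC at V = (1, 20/3)
V = L + t·(C−L) with t = 17/12

t = 17/12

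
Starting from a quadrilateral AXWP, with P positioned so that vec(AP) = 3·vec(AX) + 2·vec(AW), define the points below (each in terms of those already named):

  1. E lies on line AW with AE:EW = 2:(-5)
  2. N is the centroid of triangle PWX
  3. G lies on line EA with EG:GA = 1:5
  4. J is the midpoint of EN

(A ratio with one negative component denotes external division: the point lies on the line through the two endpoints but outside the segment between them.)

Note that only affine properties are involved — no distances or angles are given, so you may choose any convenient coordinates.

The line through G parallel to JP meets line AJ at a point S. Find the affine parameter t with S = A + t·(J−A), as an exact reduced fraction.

Choose coordinates A = (0, 0), X = (1, 0), W = (0, 1), P = (3, 2).
1. E lies on line AW with AE:EW = 2:(-5) ⇒ E = (0, -2/3)
2. N is the centroid of triangle PWX ⇒ N = (4/3, 1)
3. G lies on line EA with EG:GA = 1:5 ⇒ G = (0, -5/9)
4. J is the midpoint of EN ⇒ J = (2/3, 1/6)
through G parallel to JP: direction (7/3, 11/6); meets AJ at S = (28/27, 7/27)
S = A + t·(J−A) with t = 14/9

t = 14/9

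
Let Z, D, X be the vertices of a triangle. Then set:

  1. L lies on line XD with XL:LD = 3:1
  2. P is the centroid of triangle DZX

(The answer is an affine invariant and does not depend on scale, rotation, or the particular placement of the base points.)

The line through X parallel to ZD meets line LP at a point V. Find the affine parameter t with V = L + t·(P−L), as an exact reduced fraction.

t = 9

Choose coordinates Z = (0, 0), D = (1, 0), X = (0, 1).
1. L lies on line XD with XL:LD = 3:1 ⇒ L = (3/4, 1/4)
2. P is the centroid of triangle DZX ⇒ P = (1/3, 1/3)
through X parallel to ZD: direction (1, 0); meets LP at V = (-3, 1)
V = L + t·(P−L) with t = 9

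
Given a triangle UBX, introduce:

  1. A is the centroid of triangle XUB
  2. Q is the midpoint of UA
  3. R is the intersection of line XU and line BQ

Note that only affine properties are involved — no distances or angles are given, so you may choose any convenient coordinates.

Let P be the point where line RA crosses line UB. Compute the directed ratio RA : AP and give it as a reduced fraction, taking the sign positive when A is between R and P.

Set U = (0, 0), B = (1, 0), X = (0, 1); any affine frame gives the same invariant.
1. A is the centroid of triangle XUB ⇒ A = (1/3, 1/3)
2. Q is the midpoint of UA ⇒ Q = (1/6, 1/6)
3. R is the intersection of line XU and line BQ ⇒ R = (0, 1/5)
line RA meets UB at P = (-1/2, 0)
A = R + t·(P−R) with t = -2/3, so RA:AP = -2/3:5/3

RA:AP = -2/5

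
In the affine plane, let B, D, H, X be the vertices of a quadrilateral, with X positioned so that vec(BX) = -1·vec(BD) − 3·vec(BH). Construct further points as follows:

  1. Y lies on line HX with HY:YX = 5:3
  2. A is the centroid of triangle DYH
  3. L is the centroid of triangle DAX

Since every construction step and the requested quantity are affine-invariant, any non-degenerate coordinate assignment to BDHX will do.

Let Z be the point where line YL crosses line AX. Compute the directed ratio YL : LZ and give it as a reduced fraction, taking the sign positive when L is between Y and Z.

Choose coordinates B = (0, 0), D = (1, 0), H = (0, 1), X = (-1, -3).
1. Y lies on line HX with HY:YX = 5:3 ⇒ Y = (-5/8, -3/2)
2. A is the centroid of triangle DYH ⇒ A = (1/8, -1/6)
3. L is the centroid of triangle DAX ⇒ L = (1/24, -19/18)
line YL meets AX at Z = (-13/40, -13/10)
L = Y + t·(Z−Y) with t = 20/9, so YL:LZ = 20/9:-11/9

YL:LZ = -20/11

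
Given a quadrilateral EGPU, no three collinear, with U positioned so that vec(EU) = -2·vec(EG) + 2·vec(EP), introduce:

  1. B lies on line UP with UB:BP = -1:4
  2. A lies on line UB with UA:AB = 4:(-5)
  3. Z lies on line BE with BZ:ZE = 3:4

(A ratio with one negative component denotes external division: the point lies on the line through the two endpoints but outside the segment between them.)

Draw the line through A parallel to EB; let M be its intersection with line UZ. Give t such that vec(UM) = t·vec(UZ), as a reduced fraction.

t = -4

Choose coordinates E = (0, 0), G = (1, 0), P = (0, 1), U = (-2, 2).
1. B lies on line UP with UB:BP = -1:4 ⇒ B = (-8/3, 7/3)
2. A lies on line UB with UA:AB = 4:(-5) ⇒ A = (2/3, 2/3)
3. Z lies on line BE with BZ:ZE = 3:4 ⇒ Z = (-32/21, 4/3)
through A parallel to EB: direction (-8/3, 7/3); meets UZ at M = (-82/21, 14/3)
M = U + t·(Z−U) with t = -4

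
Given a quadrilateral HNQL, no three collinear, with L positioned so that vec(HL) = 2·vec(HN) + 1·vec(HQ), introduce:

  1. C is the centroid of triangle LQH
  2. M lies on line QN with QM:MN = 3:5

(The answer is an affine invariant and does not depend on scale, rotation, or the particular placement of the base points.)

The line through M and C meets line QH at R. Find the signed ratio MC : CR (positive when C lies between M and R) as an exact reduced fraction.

Set H = (0, 0), N = (1, 0), Q = (0, 1), L = (2, 1); any affine frame gives the same invariant.
1. C is the centroid of triangle LQH ⇒ C = (2/3, 2/3)
2. M lies on line QN with QM:MN = 3:5 ⇒ M = (3/8, 5/8)
line MC meets QH at R = (0, 4/7)
C = M + t·(R−M) with t = -7/9, so MC:CR = -7/9:16/9

MC:CR = -7/16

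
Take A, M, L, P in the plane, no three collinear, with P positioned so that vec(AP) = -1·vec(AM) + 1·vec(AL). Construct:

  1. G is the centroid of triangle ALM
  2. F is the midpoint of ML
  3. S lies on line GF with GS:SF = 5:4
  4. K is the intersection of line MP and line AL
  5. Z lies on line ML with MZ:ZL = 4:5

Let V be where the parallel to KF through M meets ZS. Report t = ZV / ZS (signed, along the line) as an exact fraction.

t = 24

Choose coordinates A = (0, 0), M = (1, 0), L = (0, 1), P = (-1, 1).
1. G is the centroid of triangle ALM ⇒ G = (1/3, 1/3)
2. F is the midpoint of ML ⇒ F = (1/2, 1/2)
3. S lies on line GF with GS:SF = 5:4 ⇒ S = (23/54, 23/54)
4. K is the intersection of line MP and line AL ⇒ K = (0, 1/2)
5. Z lies on line ML with MZ:ZL = 4:5 ⇒ Z = (5/9, 4/9)
through M parallel to KF: direction (1/2, 0); meets ZS at V = (-23/9, 0)
V = Z + t·(S−Z) with t = 24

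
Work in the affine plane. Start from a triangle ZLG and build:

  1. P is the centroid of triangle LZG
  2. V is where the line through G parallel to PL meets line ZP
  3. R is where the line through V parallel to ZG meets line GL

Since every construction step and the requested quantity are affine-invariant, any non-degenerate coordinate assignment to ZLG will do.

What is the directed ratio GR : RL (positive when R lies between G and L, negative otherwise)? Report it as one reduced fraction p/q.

Work in coordinates with Z = (0, 0), L = (1, 0), G = (0, 1).
1. P is the centroid of triangle LZG ⇒ P = (1/3, 1/3)
2. V is where the line through G parallel to PL meets line ZP ⇒ V = (2/3, 2/3)
3. R is where the line through V parallel to ZG meets line GL ⇒ R = (2/3, 1/3)
R = G + t·(L−G) with t = 2/3, so GR:RL = t:(1−t) = 2/3:1/3

GR:RL = 2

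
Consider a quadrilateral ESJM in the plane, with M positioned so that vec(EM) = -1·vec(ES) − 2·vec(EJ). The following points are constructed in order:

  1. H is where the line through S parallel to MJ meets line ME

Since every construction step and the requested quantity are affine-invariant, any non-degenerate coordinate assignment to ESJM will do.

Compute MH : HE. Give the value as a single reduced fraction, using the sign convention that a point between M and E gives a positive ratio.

Assign E = (0, 0), S = (1, 0), J = (0, 1), M = (-1, -2) — the answer is frame-independent, so this choice is without loss of generality.
1. H is where the line through S parallel to MJ meets line ME ⇒ H = (3, 6)
H = M + t·(E−M) with t = 4, so MH:HE = t:(1−t) = 4:-3

MH:HE = -4/3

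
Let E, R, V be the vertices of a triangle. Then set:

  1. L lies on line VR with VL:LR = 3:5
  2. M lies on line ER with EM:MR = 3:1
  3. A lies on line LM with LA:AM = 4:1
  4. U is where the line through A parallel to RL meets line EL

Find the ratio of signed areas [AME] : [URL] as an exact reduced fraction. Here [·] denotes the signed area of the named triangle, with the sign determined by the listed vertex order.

Work in coordinates with E = (0, 0), R = (1, 0), V = (0, 1).
1. L lies on line VR with VL:LR = 3:5 ⇒ L = (3/8, 5/8)
2. M lies on line ER with EM:MR = 3:1 ⇒ M = (3/4, 0)
3. A lies on line LM with LA:AM = 4:1 ⇒ A = (27/40, 1/8)
4. U is where the line through A parallel to RL meets line EL ⇒ U = (3/10, 1/2)
2·[AME] = -3/32, 2·[URL] = 1/8
[AME]:[URL] = -3/32:1/8 = -3/4

[AME]:[URL] = -3/4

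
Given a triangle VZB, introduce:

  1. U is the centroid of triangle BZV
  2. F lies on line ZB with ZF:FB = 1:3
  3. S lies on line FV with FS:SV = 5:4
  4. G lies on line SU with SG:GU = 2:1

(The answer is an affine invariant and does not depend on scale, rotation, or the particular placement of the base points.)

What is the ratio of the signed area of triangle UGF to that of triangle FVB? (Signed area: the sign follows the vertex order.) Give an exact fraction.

[UGF]:[FVB] = -10/243

Work in coordinates with V = (0, 0), Z = (1, 0), B = (0, 1).
1. U is the centroid of triangle BZV ⇒ U = (1/3, 1/3)
2. F lies on line ZB with ZF:FB = 1:3 ⇒ F = (3/4, 1/4)
3. S lies on line FV with FS:SV = 5:4 ⇒ S = (1/3, 1/9)
4. G lies on line SU with SG:GU = 2:1 ⇒ G = (1/3, 7/27)
2·[UGF] = 5/162, 2·[FVB] = -3/4
[UGF]:[FVB] = 5/162:-3/4 = -10/243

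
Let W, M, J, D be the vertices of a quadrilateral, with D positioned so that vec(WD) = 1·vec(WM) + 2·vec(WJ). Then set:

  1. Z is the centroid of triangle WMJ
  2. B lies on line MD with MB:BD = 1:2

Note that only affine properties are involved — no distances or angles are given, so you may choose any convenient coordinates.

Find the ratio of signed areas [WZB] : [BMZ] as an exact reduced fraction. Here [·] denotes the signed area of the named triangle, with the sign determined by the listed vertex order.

Set W = (0, 0), M = (1, 0), J = (0, 1), D = (1, 2); any affine frame gives the same invariant.
1. Z is the centroid of triangle WMJ ⇒ Z = (1/3, 1/3)
2. B lies on line MD with MB:BD = 1:2 ⇒ B = (1, 2/3)
2·[WZB] = -1/9, 2·[BMZ] = -4/9
[WZB]:[BMZ] = -1/9:-4/9 = 1/4

[WZB]:[BMZ] = 1/4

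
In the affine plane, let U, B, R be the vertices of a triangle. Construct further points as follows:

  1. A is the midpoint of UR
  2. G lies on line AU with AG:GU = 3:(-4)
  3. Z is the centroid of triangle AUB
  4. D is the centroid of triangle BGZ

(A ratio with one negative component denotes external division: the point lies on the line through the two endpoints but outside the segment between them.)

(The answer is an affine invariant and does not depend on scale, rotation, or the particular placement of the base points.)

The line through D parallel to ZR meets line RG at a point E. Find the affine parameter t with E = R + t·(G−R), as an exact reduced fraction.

Choose coordinates U = (0, 0), B = (1, 0), R = (0, 1).
1. A is the midpoint of UR ⇒ A = (0, 1/2)
2. G lies on line AU with AG:GU = 3:(-4) ⇒ G = (0, 2)
3. Z is the centroid of triangle AUB ⇒ Z = (1/3, 1/6)
4. D is the centroid of triangle BGZ ⇒ D = (4/9, 13/18)
through D parallel to ZR: direction (-1/3, 5/6); meets RG at E = (0, 11/6)
E = R + t·(G−R) with t = 5/6

t = 5/6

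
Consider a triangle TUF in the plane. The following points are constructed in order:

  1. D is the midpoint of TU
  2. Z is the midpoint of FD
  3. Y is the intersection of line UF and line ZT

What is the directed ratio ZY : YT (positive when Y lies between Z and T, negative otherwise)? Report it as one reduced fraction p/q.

Choose coordinates T = (0, 0), U = (1, 0), F = (0, 1).
1. D is the midpoint of TU ⇒ D = (1/2, 0)
2. Z is the midpoint of FD ⇒ Z = (1/4, 1/2)
3. Y is the intersection of line UF and line ZT ⇒ Y = (1/3, 2/3)
Y = Z + t·(T−Z) with t = -1/3, so ZY:YT = t:(1−t) = -1/3:4/3

ZY:YT = -1/4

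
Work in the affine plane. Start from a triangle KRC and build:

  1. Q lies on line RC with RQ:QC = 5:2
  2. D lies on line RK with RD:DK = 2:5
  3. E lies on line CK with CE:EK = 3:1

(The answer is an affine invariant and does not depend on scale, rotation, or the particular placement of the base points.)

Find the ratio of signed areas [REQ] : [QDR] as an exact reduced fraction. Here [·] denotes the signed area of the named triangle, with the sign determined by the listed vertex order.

Work in coordinates with K = (0, 0), R = (1, 0), C = (0, 1).
1. Q lies on line RC with RQ:QC = 5:2 ⇒ Q = (2/7, 5/7)
2. D lies on line RK with RD:DK = 2:5 ⇒ D = (5/7, 0)
3. E lies on line CK with CE:EK = 3:1 ⇒ E = (0, 1/4)
2·[REQ] = -15/28, 2·[QDR] = 10/49
[REQ]:[QDR] = -15/28:10/49 = -21/8

[REQ]:[QDR] = -21/8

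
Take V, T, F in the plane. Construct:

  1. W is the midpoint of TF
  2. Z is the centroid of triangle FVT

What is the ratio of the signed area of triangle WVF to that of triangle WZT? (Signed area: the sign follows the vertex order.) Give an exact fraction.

Work in coordinates with V = (0, 0), T = (1, 0), F = (0, 1).
1. W is the midpoint of TF ⇒ W = (1/2, 1/2)
2. Z is the centroid of triangle FVT ⇒ Z = (1/3, 1/3)
2·[WVF] = -1/2, 2·[WZT] = 1/6
[WVF]:[WZT] = -1/2:1/6 = -3

[WVF]:[WZT] = -3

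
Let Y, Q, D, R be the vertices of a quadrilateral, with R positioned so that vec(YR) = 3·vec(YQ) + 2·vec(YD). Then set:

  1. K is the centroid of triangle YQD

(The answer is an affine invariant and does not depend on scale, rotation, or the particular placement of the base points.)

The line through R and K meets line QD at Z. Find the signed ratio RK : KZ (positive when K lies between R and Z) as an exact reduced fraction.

Assign Y = (0, 0), Q = (1, 0), D = (0, 1), R = (3, 2) — the answer is frame-independent, so this choice is without loss of generality.
1. K is the centroid of triangle YQD ⇒ K = (1/3, 1/3)
line RK meets QD at Z = (7/13, 6/13)
K = R + t·(Z−R) with t = 13/12, so RK:KZ = 13/12:-1/12

RK:KZ = -13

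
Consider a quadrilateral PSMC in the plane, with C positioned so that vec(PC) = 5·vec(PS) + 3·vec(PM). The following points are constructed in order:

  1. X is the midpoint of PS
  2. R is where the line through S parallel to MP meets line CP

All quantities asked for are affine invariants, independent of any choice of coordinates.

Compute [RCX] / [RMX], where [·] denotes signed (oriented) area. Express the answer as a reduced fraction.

[RCX]:[RMX] = -3/2

Work in coordinates with P = (0, 0), S = (1, 0), M = (0, 1), C = (5, 3).
1. X is the midpoint of PS ⇒ X = (1/2, 0)
2. R is where the line through S parallel to MP meets line CP ⇒ R = (1, 3/5)
2·[RCX] = -6/5, 2·[RMX] = 4/5
[RCX]:[RMX] = -6/5:4/5 = -3/2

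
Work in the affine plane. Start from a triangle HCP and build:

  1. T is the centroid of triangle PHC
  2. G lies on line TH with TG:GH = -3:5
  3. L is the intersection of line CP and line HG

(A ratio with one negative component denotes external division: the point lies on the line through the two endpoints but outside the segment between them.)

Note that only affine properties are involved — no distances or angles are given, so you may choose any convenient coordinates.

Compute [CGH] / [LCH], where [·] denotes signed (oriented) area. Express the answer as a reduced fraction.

[CGH]:[LCH] = -5/3

Choose coordinates H = (0, 0), C = (1, 0), P = (0, 1).
1. T is the centroid of triangle PHC ⇒ T = (1/3, 1/3)
2. G lies on line TH with TG:GH = -3:5 ⇒ G = (5/6, 5/6)
3. L is the intersection of line CP and line HG ⇒ L = (1/2, 1/2)
2·[CGH] = 5/6, 2·[LCH] = -1/2
[CGH]:[LCH] = 5/6:-1/2 = -5/3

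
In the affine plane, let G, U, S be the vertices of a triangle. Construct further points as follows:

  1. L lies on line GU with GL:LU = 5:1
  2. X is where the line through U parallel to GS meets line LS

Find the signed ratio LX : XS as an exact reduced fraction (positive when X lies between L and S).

Assign G = (0, 0), U = (1, 0), S = (0, 1) — the answer is frame-independent, so this choice is without loss of generality.
1. L lies on line GU with GL:LU = 5:1 ⇒ L = (5/6, 0)
2. X is where the line through U parallel to GS meets line LS ⇒ X = (1, -1/5)
X = L + t·(S−L) with t = -1/5, so LX:XS = t:(1−t) = -1/5:6/5

LX:XS = -1/6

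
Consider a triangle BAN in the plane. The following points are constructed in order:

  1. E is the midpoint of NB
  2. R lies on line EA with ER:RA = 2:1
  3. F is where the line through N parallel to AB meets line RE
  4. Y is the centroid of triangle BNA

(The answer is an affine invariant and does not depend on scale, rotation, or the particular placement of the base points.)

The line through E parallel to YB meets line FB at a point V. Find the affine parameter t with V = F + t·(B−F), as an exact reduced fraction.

t = 3/4

Assign B = (0, 0), A = (1, 0), N = (0, 1) — the answer is frame-independent, so this choice is without loss of generality.
1. E is the midpoint of NB ⇒ E = (0, 1/2)
2. R lies on line EA with ER:RA = 2:1 ⇒ R = (2/3, 1/6)
3. F is where the line through N parallel to AB meets line RE ⇒ F = (-1, 1)
4. Y is the centroid of triangle BNA ⇒ Y = (1/3, 1/3)
through E parallel to YB: direction (-1/3, -1/3); meets FB at V = (-1/4, 1/4)
V = F + t·(B−F) with t = 3/4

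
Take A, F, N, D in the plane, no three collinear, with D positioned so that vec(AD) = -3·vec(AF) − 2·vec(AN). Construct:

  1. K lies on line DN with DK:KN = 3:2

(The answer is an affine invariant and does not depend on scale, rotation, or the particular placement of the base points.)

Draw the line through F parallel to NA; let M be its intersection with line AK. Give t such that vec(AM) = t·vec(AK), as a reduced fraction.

t = -5/6

Work in coordinates with A = (0, 0), F = (1, 0), N = (0, 1), D = (-3, -2).
1. K lies on line DN with DK:KN = 3:2 ⇒ K = (-6/5, -1/5)
through F parallel to NA: direction (0, -1); meets AK at M = (1, 1/6)
M = A + t·(K−A) with t = -5/6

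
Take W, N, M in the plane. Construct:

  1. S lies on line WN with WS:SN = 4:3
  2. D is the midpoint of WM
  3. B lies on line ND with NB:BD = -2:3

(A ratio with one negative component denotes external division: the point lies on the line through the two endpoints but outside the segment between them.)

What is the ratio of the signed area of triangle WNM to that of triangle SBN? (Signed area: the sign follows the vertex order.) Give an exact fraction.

[WNM]:[SBN] = 7/3

Set W = (0, 0), N = (1, 0), M = (0, 1); any affine frame gives the same invariant.
1. S lies on line WN with WS:SN = 4:3 ⇒ S = (4/7, 0)
2. D is the midpoint of WM ⇒ D = (0, 1/2)
3. B lies on line ND with NB:BD = -2:3 ⇒ B = (3, -1)
2·[WNM] = 1, 2·[SBN] = 3/7
[WNM]:[SBN] = 1:3/7 = 7/3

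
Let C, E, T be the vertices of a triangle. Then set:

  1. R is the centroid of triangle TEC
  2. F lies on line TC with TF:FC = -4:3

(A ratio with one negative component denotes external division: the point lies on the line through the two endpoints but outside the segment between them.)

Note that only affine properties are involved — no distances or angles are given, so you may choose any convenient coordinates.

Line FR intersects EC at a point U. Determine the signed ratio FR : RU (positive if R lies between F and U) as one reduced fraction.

FR:RU = -10

Choose coordinates C = (0, 0), E = (1, 0), T = (0, 1).
1. R is the centroid of triangle TEC ⇒ R = (1/3, 1/3)
2. F lies on line TC with TF:FC = -4:3 ⇒ F = (0, -3)
line FR meets EC at U = (3/10, 0)
R = F + t·(U−F) with t = 10/9, so FR:RU = 10/9:-1/9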